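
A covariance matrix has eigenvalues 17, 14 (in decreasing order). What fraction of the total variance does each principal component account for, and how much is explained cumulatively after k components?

Step 1 — total variance = trace(Sigma) = Σ λ_i = 17 + 14 = 31.

Step 2 — fraction explained by component i = λ_i / Σ λ:
  PC1: 17/31 = 0.5484
  PC2: 14/31 = 0.4516

Step 3 — cumulative fraction after k components = (λ_1 + ... + λ_k) / Σ λ:
  k = 1: 17/31 = 0.5484
  k = 2: (17 + 14)/31 = 31/31 = 1

Summary (fraction, with percent):

explained: PC1 0.5484 (54.84%), PC2 0.4516 (45.16%);  cumulative: 0.5484, 1


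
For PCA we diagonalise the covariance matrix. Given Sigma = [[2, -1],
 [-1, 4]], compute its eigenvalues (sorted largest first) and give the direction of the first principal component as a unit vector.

Step 1 — characteristic polynomial of 2×2 Sigma:
  det(Sigma - λI) = λ² - trace · λ + det = 0.
  trace = 2 + 4 = 6, det = 2·4 - (-1)² = 7.
Step 2 — discriminant:
  Δ = trace² - 4·det = 36 - 28 = 8.
Step 3 — eigenvalues:
  λ = (trace ± √Δ)/2 = (6 ± 2.8284)/2,
  λ_1 = 4.4142,  λ_2 = 1.5858.

Step 4 — unit eigenvector for λ_1: solve (Sigma - λ_1 I)v = 0. First row:
  (2 - 4.4142)·v_x + (-1)·v_y = 0, i.e. (-2.4142)·v_x + (-1)·v_y = 0,
  so v ∝ (b, λ_1 - a) = (-1, 2.4142); multiply by -1 so the first entry is positive: u = (1, -2.4142).
  ||u|| = √((1)² + (-2.4142)²) = √(6.8284) ≈ 2.6131,
  v_1 = u/||u|| ≈ (0.3827, -0.9239) (||v_1|| = 1).

λ_1 = 4.4142,  λ_2 = 1.5858;  v_1 ≈ (0.3827, -0.9239)


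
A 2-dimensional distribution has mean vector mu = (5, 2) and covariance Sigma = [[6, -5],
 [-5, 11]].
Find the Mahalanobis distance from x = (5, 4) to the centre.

Step 1 — centre the observation: (x - mu) = (0, 2).

Step 2 — invert Sigma. det(Sigma) = 6·11 - (-5)² = 41.
  Sigma^{-1} = (1/det) · [[d, -b], [-b, a]] = [[0.2683, 0.122],
 [0.122, 0.1463]].

Step 3 — form the quadratic (x - mu)^T · Sigma^{-1} · (x - mu):
  Sigma^{-1} · (x - mu) = (0.2439, 0.2927).
  (x - mu)^T · [Sigma^{-1} · (x - mu)] = (0)·(0.2439) + (2)·(0.2927) = 0.5854.

Step 4 — take square root: d = √(0.5854) ≈ 0.7651.

d(x, mu) = √(0.5854) ≈ 0.7651


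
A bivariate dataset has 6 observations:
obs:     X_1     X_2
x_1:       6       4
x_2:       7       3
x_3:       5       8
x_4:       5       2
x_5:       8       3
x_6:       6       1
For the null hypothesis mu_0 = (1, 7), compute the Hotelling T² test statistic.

Step 1 — sample mean vector:
  mean(X_1) = (6 + 7 + 5 + 5 + 8 + 6) / 6 = 37/6 = 6.1667
  mean(X_2) = (4 + 3 + 8 + 2 + 3 + 1) / 6 = 21/6 = 3.5
  x̄ = (6.1667, 3.5),  deviation x̄ - mu_0 = (6.1667, 3.5) - (1, 7) = (5.1667, -3.5).

Step 2 — sample covariance matrix, S[i,j] = (1/(n-1)) · Σ_k (x_{k,i} - mean_i) · (x_{k,j} - mean_j), divisor n-1 = 5:
  S[X_1,X_1] = ((-0.1667)·(-0.1667) + (0.8333)·(0.8333) + (-1.1667)·(-1.1667) + (-1.1667)·(-1.1667) + (1.8333)·(1.8333) + (-0.1667)·(-0.1667)) / 5 = 6.8333/5 = 1.3667
  S[X_1,X_2] = ((-0.1667)·(0.5) + (0.8333)·(-0.5) + (-1.1667)·(4.5) + (-1.1667)·(-1.5) + (1.8333)·(-0.5) + (-0.1667)·(-2.5)) / 5 = -4.5/5 = -0.9
  S[X_2,X_2] = ((0.5)·(0.5) + (-0.5)·(-0.5) + (4.5)·(4.5) + (-1.5)·(-1.5) + (-0.5)·(-0.5) + (-2.5)·(-2.5)) / 5 = 29.5/5 = 5.9
  S = [[1.3667, -0.9],
 [-0.9, 5.9]].

Step 3 — invert S. det(S) = 1.3667·5.9 - (-0.9)² = 7.2533.
  S^{-1} = (1/det) · [[d, -b], [-b, a]] = [[0.8134, 0.1241],
 [0.1241, 0.1884]].

Step 4 — quadratic form (x̄ - mu_0)^T · S^{-1} · (x̄ - mu_0):
  S^{-1} · (x̄ - mu_0) = (3.7684, -0.0184),
  (x̄ - mu_0)^T · [...] = (5.1667)·(3.7684) + (-3.5)·(-0.0184) = 19.5343.

Step 5 — scale by n: T² = 6 · 19.5343 = 117.2059.

T² ≈ 117.2059


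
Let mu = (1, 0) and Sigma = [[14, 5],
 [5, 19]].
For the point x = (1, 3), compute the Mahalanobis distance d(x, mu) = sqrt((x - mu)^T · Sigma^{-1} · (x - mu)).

Step 1 — centre the observation: (x - mu) = (0, 3).

Step 2 — invert Sigma. det(Sigma) = 14·19 - (5)² = 241.
  Sigma^{-1} = (1/det) · [[d, -b], [-b, a]] = [[0.0788, -0.0207],
 [-0.0207, 0.0581]].

Step 3 — form the quadratic (x - mu)^T · Sigma^{-1} · (x - mu):
  Sigma^{-1} · (x - mu) = (-0.0622, 0.1743).
  (x - mu)^T · [Sigma^{-1} · (x - mu)] = (0)·(-0.0622) + (3)·(0.1743) = 0.5228.

Step 4 — take square root: d = √(0.5228) ≈ 0.7231.

d(x, mu) = √(0.5228) ≈ 0.7231


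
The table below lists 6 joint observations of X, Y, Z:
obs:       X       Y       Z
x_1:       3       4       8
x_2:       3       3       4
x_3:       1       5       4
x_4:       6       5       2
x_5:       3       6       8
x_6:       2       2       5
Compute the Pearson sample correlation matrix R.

Step 1 — column means:
  mean(X) = (3 + 3 + 1 + 6 + 3 + 2) / 6 = 18/6 = 3
  mean(Y) = (4 + 3 + 5 + 5 + 6 + 2) / 6 = 25/6 = 4.1667
  mean(Z) = (8 + 4 + 4 + 2 + 8 + 5) / 6 = 31/6 = 5.1667

Step 2 — sample variances and covariances s[i,j] = (1/(n-1)) · Σ_k (x_{k,i} - mean_i) · (x_{k,j} - mean_j), with n-1 = 5:
  s[X,X] = ((0)·(0) + (0)·(0) + (-2)·(-2) + (3)·(3) + (0)·(0) + (-1)·(-1)) / 5 = 14/5 = 2.8
  s[X,Y] = ((0)·(-0.1667) + (0)·(-1.1667) + (-2)·(0.8333) + (3)·(0.8333) + (0)·(1.8333) + (-1)·(-2.1667)) / 5 = 3/5 = 0.6
  s[X,Z] = ((0)·(2.8333) + (0)·(-1.1667) + (-2)·(-1.1667) + (3)·(-3.1667) + (0)·(2.8333) + (-1)·(-0.1667)) / 5 = -7/5 = -1.4
  s[Y,Y] = ((-0.1667)·(-0.1667) + (-1.1667)·(-1.1667) + (0.8333)·(0.8333) + (0.8333)·(0.8333) + (1.8333)·(1.8333) + (-2.1667)·(-2.1667)) / 5 = 10.8333/5 = 2.1667
  s[Y,Z] = ((-0.1667)·(2.8333) + (-1.1667)·(-1.1667) + (0.8333)·(-1.1667) + (0.8333)·(-3.1667) + (1.8333)·(2.8333) + (-2.1667)·(-0.1667)) / 5 = 2.8333/5 = 0.5667
  s[Z,Z] = ((2.8333)·(2.8333) + (-1.1667)·(-1.1667) + (-1.1667)·(-1.1667) + (-3.1667)·(-3.1667) + (2.8333)·(2.8333) + (-0.1667)·(-0.1667)) / 5 = 28.8333/5 = 5.7667
  Sample standard deviations s_i = √(s[i,i]):
  s(X) = √(2.8) = 1.6733
  s(Y) = √(2.1667) = 1.472
  s(Z) = √(5.7667) = 2.4014

Step 3 — r_{ij} = s_{ij} / (s_i · s_j):
  r[X,X] = 1 (diagonal).
  r[X,Y] = 0.6 / (1.6733 · 1.472) = 0.6 / 2.4631 = 0.2436
  r[X,Z] = -1.4 / (1.6733 · 2.4014) = -1.4 / 4.0183 = -0.3484
  r[Y,Y] = 1 (diagonal).
  r[Y,Z] = 0.5667 / (1.472 · 2.4014) = 0.5667 / 3.5347 = 0.1603
  r[Z,Z] = 1 (diagonal).

R is symmetric with unit diagonal. Assembling:

R = [[1, 0.2436, -0.3484],
 [0.2436, 1, 0.1603],
 [-0.3484, 0.1603, 1]]


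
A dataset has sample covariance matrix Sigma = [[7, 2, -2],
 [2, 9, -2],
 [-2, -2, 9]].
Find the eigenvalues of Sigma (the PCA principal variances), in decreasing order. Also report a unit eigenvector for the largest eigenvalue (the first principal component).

Step 1 — characteristic polynomial p(λ) = det(λI - Sigma) = λ³ - tr·λ² + c_1·λ - det, where tr = trace, c_1 = sum of the principal 2×2 minors, det = det(Sigma):
  tr = 7 + 9 + 9 = 25,
  c_1 = (7·9 - (2)²) + (7·9 - (-2)²) + (9·9 - (-2)²) = 59 + 59 + 77 = 195,
  det = 7·(9·9 - (-2)²) - (2)·((2)·9 - (-2)·(-2)) + (-2)·((2)·(-2) - 9·(-2)) = 7·(77) - (2)·(14) + (-2)·(14) = 483.
  So p(λ) = λ³ - 25λ² + 195λ - 483.
Step 2 — look for an integer root (rational root theorem: any rational root is an integer divisor of 483). Testing λ = 7:
  p(7) = 343 - 1225 + 1365 - 483 = 0  ✓
  Dividing out (λ - 7): p(λ) = (λ - 7)(λ² - 18λ + 69).
Step 3 — remaining eigenvalues from the quadratic λ² - 18λ + 69 = 0:
  Δ = 18² - 4·69 = 324 - 276 = 48,  λ = (18 ± √48)/2 = (18 ± 6.9282)/2 ≈ 12.4641 or 5.5359.
  Sorted: λ_1 = 12.4641,  λ_2 = 7,  λ_3 = 5.5359  (check: sum = 25 = tr ✓).

Step 4 — unit eigenvector for λ_1 ≈ 12.4641: v spans the null space of (Sigma - λ_1 I), whose rows are
  r_1 = (-5.4641, 2, -2),  r_2 = (2, -3.4641, -2),  r_3 = (-2, -2, -3.4641).
  v is orthogonal to every row, so take v ∝ r_1 × r_2 = ((2)·(-2) - (-2)·(-3.4641), (-2)·(2) - (-5.4641)·(-2), (-5.4641)·(-3.4641) - (2)·(2)) ≈ (-10.9282, -14.9282, 14.9282).
  Rescale (multiply by -1 so the first nonzero entry is positive): u = (10.9282, 14.9282, -14.9282).
  ||u|| = √((10.9282)² + (14.9282)² + (-14.9282)²) = √(565.1281) ≈ 23.7724,  v_1 = u/||u|| ≈ (0.4597, 0.628, -0.628) (||v_1|| = 1).

λ_1 = 12.4641,  λ_2 = 7,  λ_3 = 5.5359;  v_1 ≈ (0.4597, 0.628, -0.628)


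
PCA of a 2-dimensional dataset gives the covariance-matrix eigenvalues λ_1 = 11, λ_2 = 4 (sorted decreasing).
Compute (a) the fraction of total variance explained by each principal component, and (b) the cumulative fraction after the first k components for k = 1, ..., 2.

Step 1 — total variance = trace(Sigma) = Σ λ_i = 11 + 4 = 15.

Step 2 — fraction explained by component i = λ_i / Σ λ:
  PC1: 11/15 = 0.7333
  PC2: 4/15 = 0.2667

Step 3 — cumulative fraction after k components = (λ_1 + ... + λ_k) / Σ λ:
  k = 1: 11/15 = 0.7333
  k = 2: (11 + 4)/15 = 15/15 = 1

Summary (fraction, with percent):

explained: PC1 0.7333 (73.33%), PC2 0.2667 (26.67%);  cumulative: 0.7333, 1


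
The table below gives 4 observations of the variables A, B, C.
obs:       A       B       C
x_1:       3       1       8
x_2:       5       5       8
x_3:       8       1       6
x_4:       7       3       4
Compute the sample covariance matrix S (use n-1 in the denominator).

Step 1 — column means:
  mean(A) = (3 + 5 + 8 + 7) / 4 = 23/4 = 5.75
  mean(B) = (1 + 5 + 1 + 3) / 4 = 10/4 = 2.5
  mean(C) = (8 + 8 + 6 + 4) / 4 = 26/4 = 6.5

Step 2 — sample covariance S[i,j] = (1/(n-1)) · Σ_k (x_{k,i} - mean_i) · (x_{k,j} - mean_j), with n-1 = 3.
  S[A,A] = ((-2.75)·(-2.75) + (-0.75)·(-0.75) + (2.25)·(2.25) + (1.25)·(1.25)) / 3 = 14.75/3 = 4.9167
  S[A,B] = ((-2.75)·(-1.5) + (-0.75)·(2.5) + (2.25)·(-1.5) + (1.25)·(0.5)) / 3 = -0.5/3 = -0.1667
  S[A,C] = ((-2.75)·(1.5) + (-0.75)·(1.5) + (2.25)·(-0.5) + (1.25)·(-2.5)) / 3 = -9.5/3 = -3.1667
  S[B,B] = ((-1.5)·(-1.5) + (2.5)·(2.5) + (-1.5)·(-1.5) + (0.5)·(0.5)) / 3 = 11/3 = 3.6667
  S[B,C] = ((-1.5)·(1.5) + (2.5)·(1.5) + (-1.5)·(-0.5) + (0.5)·(-2.5)) / 3 = 1/3 = 0.3333
  S[C,C] = ((1.5)·(1.5) + (1.5)·(1.5) + (-0.5)·(-0.5) + (-2.5)·(-2.5)) / 3 = 11/3 = 3.6667

S is symmetric (S[j,i] = S[i,j]). Assembling:

S = [[4.9167, -0.1667, -3.1667],
 [-0.1667, 3.6667, 0.3333],
 [-3.1667, 0.3333, 3.6667]]


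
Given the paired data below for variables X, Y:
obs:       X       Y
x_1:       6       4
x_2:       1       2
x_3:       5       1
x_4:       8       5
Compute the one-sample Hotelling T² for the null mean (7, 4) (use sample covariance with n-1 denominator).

Step 1 — sample mean vector:
  mean(X) = (6 + 1 + 5 + 8) / 4 = 20/4 = 5
  mean(Y) = (4 + 2 + 1 + 5) / 4 = 12/4 = 3
  x̄ = (5, 3),  deviation x̄ - mu_0 = (5, 3) - (7, 4) = (-2, -1).

Step 2 — sample covariance matrix, S[i,j] = (1/(n-1)) · Σ_k (x_{k,i} - mean_i) · (x_{k,j} - mean_j), divisor n-1 = 3:
  S[X,X] = ((1)·(1) + (-4)·(-4) + (0)·(0) + (3)·(3)) / 3 = 26/3 = 8.6667
  S[X,Y] = ((1)·(1) + (-4)·(-1) + (0)·(-2) + (3)·(2)) / 3 = 11/3 = 3.6667
  S[Y,Y] = ((1)·(1) + (-1)·(-1) + (-2)·(-2) + (2)·(2)) / 3 = 10/3 = 3.3333
  S = [[8.6667, 3.6667],
 [3.6667, 3.3333]].

Step 3 — invert S. det(S) = 8.6667·3.3333 - (3.6667)² = 15.4444.
  S^{-1} = (1/det) · [[d, -b], [-b, a]] = [[0.2158, -0.2374],
 [-0.2374, 0.5612]].

Step 4 — quadratic form (x̄ - mu_0)^T · S^{-1} · (x̄ - mu_0):
  S^{-1} · (x̄ - mu_0) = (-0.1942, -0.0863),
  (x̄ - mu_0)^T · [...] = (-2)·(-0.1942) + (-1)·(-0.0863) = 0.4748.

Step 5 — scale by n: T² = 4 · 0.4748 = 1.8993.

T² ≈ 1.8993


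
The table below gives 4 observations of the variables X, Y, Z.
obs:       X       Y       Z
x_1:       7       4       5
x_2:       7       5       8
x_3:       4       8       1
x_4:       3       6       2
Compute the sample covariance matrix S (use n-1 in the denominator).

Step 1 — column means:
  mean(X) = (7 + 7 + 4 + 3) / 4 = 21/4 = 5.25
  mean(Y) = (4 + 5 + 8 + 6) / 4 = 23/4 = 5.75
  mean(Z) = (5 + 8 + 1 + 2) / 4 = 16/4 = 4

Step 2 — sample covariance S[i,j] = (1/(n-1)) · Σ_k (x_{k,i} - mean_i) · (x_{k,j} - mean_j), with n-1 = 3.
  S[X,X] = ((1.75)·(1.75) + (1.75)·(1.75) + (-1.25)·(-1.25) + (-2.25)·(-2.25)) / 3 = 12.75/3 = 4.25
  S[X,Y] = ((1.75)·(-1.75) + (1.75)·(-0.75) + (-1.25)·(2.25) + (-2.25)·(0.25)) / 3 = -7.75/3 = -2.5833
  S[X,Z] = ((1.75)·(1) + (1.75)·(4) + (-1.25)·(-3) + (-2.25)·(-2)) / 3 = 17/3 = 5.6667
  S[Y,Y] = ((-1.75)·(-1.75) + (-0.75)·(-0.75) + (2.25)·(2.25) + (0.25)·(0.25)) / 3 = 8.75/3 = 2.9167
  S[Y,Z] = ((-1.75)·(1) + (-0.75)·(4) + (2.25)·(-3) + (0.25)·(-2)) / 3 = -12/3 = -4
  S[Z,Z] = ((1)·(1) + (4)·(4) + (-3)·(-3) + (-2)·(-2)) / 3 = 30/3 = 10

S is symmetric (S[j,i] = S[i,j]). Assembling:

S = [[4.25, -2.5833, 5.6667],
 [-2.5833, 2.9167, -4],
 [5.6667, -4, 10]]


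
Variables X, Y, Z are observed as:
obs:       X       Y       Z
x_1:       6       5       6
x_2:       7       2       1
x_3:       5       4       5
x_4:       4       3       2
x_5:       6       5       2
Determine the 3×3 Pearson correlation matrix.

Step 1 — column means:
  mean(X) = (6 + 7 + 5 + 4 + 6) / 5 = 28/5 = 5.6
  mean(Y) = (5 + 2 + 4 + 3 + 5) / 5 = 19/5 = 3.8
  mean(Z) = (6 + 1 + 5 + 2 + 2) / 5 = 16/5 = 3.2

Step 2 — sample variances and covariances s[i,j] = (1/(n-1)) · Σ_k (x_{k,i} - mean_i) · (x_{k,j} - mean_j), with n-1 = 4:
  s[X,X] = ((0.4)·(0.4) + (1.4)·(1.4) + (-0.6)·(-0.6) + (-1.6)·(-1.6) + (0.4)·(0.4)) / 4 = 5.2/4 = 1.3
  s[X,Y] = ((0.4)·(1.2) + (1.4)·(-1.8) + (-0.6)·(0.2) + (-1.6)·(-0.8) + (0.4)·(1.2)) / 4 = -0.4/4 = -0.1
  s[X,Z] = ((0.4)·(2.8) + (1.4)·(-2.2) + (-0.6)·(1.8) + (-1.6)·(-1.2) + (0.4)·(-1.2)) / 4 = -1.6/4 = -0.4
  s[Y,Y] = ((1.2)·(1.2) + (-1.8)·(-1.8) + (0.2)·(0.2) + (-0.8)·(-0.8) + (1.2)·(1.2)) / 4 = 6.8/4 = 1.7
  s[Y,Z] = ((1.2)·(2.8) + (-1.8)·(-2.2) + (0.2)·(1.8) + (-0.8)·(-1.2) + (1.2)·(-1.2)) / 4 = 7.2/4 = 1.8
  s[Z,Z] = ((2.8)·(2.8) + (-2.2)·(-2.2) + (1.8)·(1.8) + (-1.2)·(-1.2) + (-1.2)·(-1.2)) / 4 = 18.8/4 = 4.7
  Sample standard deviations s_i = √(s[i,i]):
  s(X) = √(1.3) = 1.1402
  s(Y) = √(1.7) = 1.3038
  s(Z) = √(4.7) = 2.1679

Step 3 — r_{ij} = s_{ij} / (s_i · s_j):
  r[X,X] = 1 (diagonal).
  r[X,Y] = -0.1 / (1.1402 · 1.3038) = -0.1 / 1.4866 = -0.0673
  r[X,Z] = -0.4 / (1.1402 · 2.1679) = -0.4 / 2.4718 = -0.1618
  r[Y,Y] = 1 (diagonal).
  r[Y,Z] = 1.8 / (1.3038 · 2.1679) = 1.8 / 2.8267 = 0.6368
  r[Z,Z] = 1 (diagonal).

R is symmetric with unit diagonal. Assembling:

R = [[1, -0.0673, -0.1618],
 [-0.0673, 1, 0.6368],
 [-0.1618, 0.6368, 1]]


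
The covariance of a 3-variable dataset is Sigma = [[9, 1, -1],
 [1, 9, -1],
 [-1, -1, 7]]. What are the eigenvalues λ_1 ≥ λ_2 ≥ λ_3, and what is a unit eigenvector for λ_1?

Step 1 — characteristic polynomial p(λ) = det(λI - Sigma) = λ³ - tr·λ² + c_1·λ - det, where tr = trace, c_1 = sum of the principal 2×2 minors, det = det(Sigma):
  tr = 9 + 9 + 7 = 25,
  c_1 = (9·9 - (1)²) + (9·7 - (-1)²) + (9·7 - (-1)²) = 80 + 62 + 62 = 204,
  det = 9·(9·7 - (-1)²) - (1)·((1)·7 - (-1)·(-1)) + (-1)·((1)·(-1) - 9·(-1)) = 9·(62) - (1)·(6) + (-1)·(8) = 544.
  So p(λ) = λ³ - 25λ² + 204λ - 544.
Step 2 — look for an integer root (rational root theorem: any rational root is an integer divisor of 544). Testing λ = 8:
  p(8) = 512 - 1600 + 1632 - 544 = 0  ✓
  Dividing out (λ - 8): p(λ) = (λ - 8)(λ² - 17λ + 68).
Step 3 — remaining eigenvalues from the quadratic λ² - 17λ + 68 = 0:
  Δ = 17² - 4·68 = 289 - 272 = 17,  λ = (17 ± √17)/2 = (17 ± 4.1231)/2 ≈ 10.5616 or 6.4384.
  Sorted: λ_1 = 10.5616,  λ_2 = 8,  λ_3 = 6.4384  (check: sum = 25 = tr ✓).

Step 4 — unit eigenvector for λ_1 ≈ 10.5616: v spans the null space of (Sigma - λ_1 I), whose rows are
  r_1 = (-1.5616, 1, -1),  r_2 = (1, -1.5616, -1),  r_3 = (-1, -1, -3.5616).
  v is orthogonal to every row, so take v ∝ r_1 × r_2 = ((1)·(-1) - (-1)·(-1.5616), (-1)·(1) - (-1.5616)·(-1), (-1.5616)·(-1.5616) - (1)·(1)) ≈ (-2.5616, -2.5616, 1.4384).
  Rescale (multiply by -1 so the first nonzero entry is positive): u = (2.5616, 2.5616, -1.4384).
  ||u|| = √((2.5616)² + (2.5616)² + (-1.4384)²) = √(15.1922) ≈ 3.8977,  v_1 = u/||u|| ≈ (0.6572, 0.6572, -0.369) (||v_1|| = 1).

λ_1 = 10.5616,  λ_2 = 8,  λ_3 = 6.4384;  v_1 ≈ (0.6572, 0.6572, -0.369)


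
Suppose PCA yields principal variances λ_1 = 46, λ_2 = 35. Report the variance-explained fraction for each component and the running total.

Step 1 — total variance = trace(Sigma) = Σ λ_i = 46 + 35 = 81.

Step 2 — fraction explained by component i = λ_i / Σ λ:
  PC1: 46/81 = 0.5679
  PC2: 35/81 = 0.4321

Step 3 — cumulative fraction after k components = (λ_1 + ... + λ_k) / Σ λ:
  k = 1: 46/81 = 0.5679
  k = 2: (46 + 35)/81 = 81/81 = 1

Summary (fraction, with percent):

explained: PC1 0.5679 (56.79%), PC2 0.4321 (43.21%);  cumulative: 0.5679, 1


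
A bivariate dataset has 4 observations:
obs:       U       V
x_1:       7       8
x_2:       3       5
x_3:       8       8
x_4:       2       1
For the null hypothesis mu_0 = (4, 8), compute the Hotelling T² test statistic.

Step 1 — sample mean vector:
  mean(U) = (7 + 3 + 8 + 2) / 4 = 20/4 = 5
  mean(V) = (8 + 5 + 8 + 1) / 4 = 22/4 = 5.5
  x̄ = (5, 5.5),  deviation x̄ - mu_0 = (5, 5.5) - (4, 8) = (1, -2.5).

Step 2 — sample covariance matrix, S[i,j] = (1/(n-1)) · Σ_k (x_{k,i} - mean_i) · (x_{k,j} - mean_j), divisor n-1 = 3:
  S[U,U] = ((2)·(2) + (-2)·(-2) + (3)·(3) + (-3)·(-3)) / 3 = 26/3 = 8.6667
  S[U,V] = ((2)·(2.5) + (-2)·(-0.5) + (3)·(2.5) + (-3)·(-4.5)) / 3 = 27/3 = 9
  S[V,V] = ((2.5)·(2.5) + (-0.5)·(-0.5) + (2.5)·(2.5) + (-4.5)·(-4.5)) / 3 = 33/3 = 11
  S = [[8.6667, 9],
 [9, 11]].

Step 3 — invert S. det(S) = 8.6667·11 - (9)² = 14.3333.
  S^{-1} = (1/det) · [[d, -b], [-b, a]] = [[0.7674, -0.6279],
 [-0.6279, 0.6047]].

Step 4 — quadratic form (x̄ - mu_0)^T · S^{-1} · (x̄ - mu_0):
  S^{-1} · (x̄ - mu_0) = (2.3372, -2.1395),
  (x̄ - mu_0)^T · [...] = (1)·(2.3372) + (-2.5)·(-2.1395) = 7.686.

Step 5 — scale by n: T² = 4 · 7.686 = 30.7442.

T² ≈ 30.7442


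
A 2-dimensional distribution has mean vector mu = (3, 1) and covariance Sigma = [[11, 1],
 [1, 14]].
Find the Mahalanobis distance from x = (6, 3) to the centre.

Step 1 — centre the observation: (x - mu) = (3, 2).

Step 2 — invert Sigma. det(Sigma) = 11·14 - (1)² = 153.
  Sigma^{-1} = (1/det) · [[d, -b], [-b, a]] = [[0.0915, -0.0065],
 [-0.0065, 0.0719]].

Step 3 — form the quadratic (x - mu)^T · Sigma^{-1} · (x - mu):
  Sigma^{-1} · (x - mu) = (0.2614, 0.1242).
  (x - mu)^T · [Sigma^{-1} · (x - mu)] = (3)·(0.2614) + (2)·(0.1242) = 1.0327.

Step 4 — take square root: d = √(1.0327) ≈ 1.0162.

d(x, mu) = √(1.0327) ≈ 1.0162


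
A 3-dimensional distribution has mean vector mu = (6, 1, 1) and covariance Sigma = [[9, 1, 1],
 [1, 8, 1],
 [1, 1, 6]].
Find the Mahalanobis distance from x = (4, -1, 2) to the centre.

Step 1 — centre the observation: (x - mu) = (-2, -2, 1).

Step 2 — invert Sigma (cofactor / det for 3×3, or solve directly):
  Sigma^{-1} = [[0.1144, -0.0122, -0.017],
 [-0.0122, 0.129, -0.0195],
 [-0.017, -0.0195, 0.1727]].

Step 3 — form the quadratic (x - mu)^T · Sigma^{-1} · (x - mu):
  Sigma^{-1} · (x - mu) = (-0.2214, -0.253, 0.2457).
  (x - mu)^T · [Sigma^{-1} · (x - mu)] = (-2)·(-0.2214) + (-2)·(-0.253) + (1)·(0.2457) = 1.1946.

Step 4 — take square root: d = √(1.1946) ≈ 1.093.

d(x, mu) = √(1.1946) ≈ 1.093


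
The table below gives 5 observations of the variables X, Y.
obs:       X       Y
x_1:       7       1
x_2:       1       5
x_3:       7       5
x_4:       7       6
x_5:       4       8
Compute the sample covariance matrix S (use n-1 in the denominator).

Step 1 — column means:
  mean(X) = (7 + 1 + 7 + 7 + 4) / 5 = 26/5 = 5.2
  mean(Y) = (1 + 5 + 5 + 6 + 8) / 5 = 25/5 = 5

Step 2 — sample covariance S[i,j] = (1/(n-1)) · Σ_k (x_{k,i} - mean_i) · (x_{k,j} - mean_j), with n-1 = 4.
  S[X,X] = ((1.8)·(1.8) + (-4.2)·(-4.2) + (1.8)·(1.8) + (1.8)·(1.8) + (-1.2)·(-1.2)) / 4 = 28.8/4 = 7.2
  S[X,Y] = ((1.8)·(-4) + (-4.2)·(0) + (1.8)·(0) + (1.8)·(1) + (-1.2)·(3)) / 4 = -9/4 = -2.25
  S[Y,Y] = ((-4)·(-4) + (0)·(0) + (0)·(0) + (1)·(1) + (3)·(3)) / 4 = 26/4 = 6.5

S is symmetric (S[j,i] = S[i,j]). Assembling:

S = [[7.2, -2.25],
 [-2.25, 6.5]]


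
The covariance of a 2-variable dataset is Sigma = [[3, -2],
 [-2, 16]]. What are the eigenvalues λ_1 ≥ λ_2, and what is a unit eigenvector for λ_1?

Step 1 — characteristic polynomial of 2×2 Sigma:
  det(Sigma - λI) = λ² - trace · λ + det = 0.
  trace = 3 + 16 = 19, det = 3·16 - (-2)² = 44.
Step 2 — discriminant:
  Δ = trace² - 4·det = 361 - 176 = 185.
Step 3 — eigenvalues:
  λ = (trace ± √Δ)/2 = (19 ± 13.6015)/2,
  λ_1 = 16.3007,  λ_2 = 2.6993.

Step 4 — unit eigenvector for λ_1: solve (Sigma - λ_1 I)v = 0. First row:
  (3 - 16.3007)·v_x + (-2)·v_y = 0, i.e. (-13.3007)·v_x + (-2)·v_y = 0,
  so v ∝ (b, λ_1 - a) = (-2, 13.3007); multiply by -1 so the first entry is positive: u = (2, -13.3007).
  ||u|| = √((2)² + (-13.3007)²) = √(180.9096) ≈ 13.4503,
  v_1 = u/||u|| ≈ (0.1487, -0.9889) (||v_1|| = 1).

λ_1 = 16.3007,  λ_2 = 2.6993;  v_1 ≈ (0.1487, -0.9889)


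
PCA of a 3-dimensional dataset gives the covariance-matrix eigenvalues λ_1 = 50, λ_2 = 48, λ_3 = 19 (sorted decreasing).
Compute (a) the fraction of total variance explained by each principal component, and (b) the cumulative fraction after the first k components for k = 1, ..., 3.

Step 1 — total variance = trace(Sigma) = Σ λ_i = 50 + 48 + 19 = 117.

Step 2 — fraction explained by component i = λ_i / Σ λ:
  PC1: 50/117 = 0.4274
  PC2: 48/117 = 0.4103
  PC3: 19/117 = 0.1624

Step 3 — cumulative fraction after k components = (λ_1 + ... + λ_k) / Σ λ:
  k = 1: 50/117 = 0.4274
  k = 2: (50 + 48)/117 = 98/117 = 0.8376
  k = 3: (50 + 48 + 19)/117 = 117/117 = 1

Summary (fraction, with percent):

explained: PC1 0.4274 (42.74%), PC2 0.4103 (41.03%), PC3 0.1624 (16.24%);  cumulative: 0.4274, 0.8376, 1


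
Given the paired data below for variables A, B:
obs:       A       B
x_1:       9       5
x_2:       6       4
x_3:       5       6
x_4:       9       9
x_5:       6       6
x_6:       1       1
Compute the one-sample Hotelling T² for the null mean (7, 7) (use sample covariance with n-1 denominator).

Step 1 — sample mean vector:
  mean(A) = (9 + 6 + 5 + 9 + 6 + 1) / 6 = 36/6 = 6
  mean(B) = (5 + 4 + 6 + 9 + 6 + 1) / 6 = 31/6 = 5.1667
  x̄ = (6, 5.1667),  deviation x̄ - mu_0 = (6, 5.1667) - (7, 7) = (-1, -1.8333).

Step 2 — sample covariance matrix, S[i,j] = (1/(n-1)) · Σ_k (x_{k,i} - mean_i) · (x_{k,j} - mean_j), divisor n-1 = 5:
  S[A,A] = ((3)·(3) + (0)·(0) + (-1)·(-1) + (3)·(3) + (0)·(0) + (-5)·(-5)) / 5 = 44/5 = 8.8
  S[A,B] = ((3)·(-0.1667) + (0)·(-1.1667) + (-1)·(0.8333) + (3)·(3.8333) + (0)·(0.8333) + (-5)·(-4.1667)) / 5 = 31/5 = 6.2
  S[B,B] = ((-0.1667)·(-0.1667) + (-1.1667)·(-1.1667) + (0.8333)·(0.8333) + (3.8333)·(3.8333) + (0.8333)·(0.8333) + (-4.1667)·(-4.1667)) / 5 = 34.8333/5 = 6.9667
  S = [[8.8, 6.2],
 [6.2, 6.9667]].

Step 3 — invert S. det(S) = 8.8·6.9667 - (6.2)² = 22.8667.
  S^{-1} = (1/det) · [[d, -b], [-b, a]] = [[0.3047, -0.2711],
 [-0.2711, 0.3848]].

Step 4 — quadratic form (x̄ - mu_0)^T · S^{-1} · (x̄ - mu_0):
  S^{-1} · (x̄ - mu_0) = (0.1924, -0.4344),
  (x̄ - mu_0)^T · [...] = (-1)·(0.1924) + (-1.8333)·(-0.4344) = 0.604.

Step 5 — scale by n: T² = 6 · 0.604 = 3.6239.

T² ≈ 3.6239


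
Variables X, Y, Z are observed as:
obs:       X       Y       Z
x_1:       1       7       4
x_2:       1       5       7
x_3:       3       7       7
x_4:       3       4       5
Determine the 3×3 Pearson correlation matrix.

Step 1 — column means:
  mean(X) = (1 + 1 + 3 + 3) / 4 = 8/4 = 2
  mean(Y) = (7 + 5 + 7 + 4) / 4 = 23/4 = 5.75
  mean(Z) = (4 + 7 + 7 + 5) / 4 = 23/4 = 5.75

Step 2 — sample variances and covariances s[i,j] = (1/(n-1)) · Σ_k (x_{k,i} - mean_i) · (x_{k,j} - mean_j), with n-1 = 3:
  s[X,X] = ((-1)·(-1) + (-1)·(-1) + (1)·(1) + (1)·(1)) / 3 = 4/3 = 1.3333
  s[X,Y] = ((-1)·(1.25) + (-1)·(-0.75) + (1)·(1.25) + (1)·(-1.75)) / 3 = -1/3 = -0.3333
  s[X,Z] = ((-1)·(-1.75) + (-1)·(1.25) + (1)·(1.25) + (1)·(-0.75)) / 3 = 1/3 = 0.3333
  s[Y,Y] = ((1.25)·(1.25) + (-0.75)·(-0.75) + (1.25)·(1.25) + (-1.75)·(-1.75)) / 3 = 6.75/3 = 2.25
  s[Y,Z] = ((1.25)·(-1.75) + (-0.75)·(1.25) + (1.25)·(1.25) + (-1.75)·(-0.75)) / 3 = -0.25/3 = -0.0833
  s[Z,Z] = ((-1.75)·(-1.75) + (1.25)·(1.25) + (1.25)·(1.25) + (-0.75)·(-0.75)) / 3 = 6.75/3 = 2.25
  Sample standard deviations s_i = √(s[i,i]):
  s(X) = √(1.3333) = 1.1547
  s(Y) = √(2.25) = 1.5
  s(Z) = √(2.25) = 1.5

Step 3 — r_{ij} = s_{ij} / (s_i · s_j):
  r[X,X] = 1 (diagonal).
  r[X,Y] = -0.3333 / (1.1547 · 1.5) = -0.3333 / 1.7321 = -0.1925
  r[X,Z] = 0.3333 / (1.1547 · 1.5) = 0.3333 / 1.7321 = 0.1925
  r[Y,Y] = 1 (diagonal).
  r[Y,Z] = -0.0833 / (1.5 · 1.5) = -0.0833 / 2.25 = -0.037
  r[Z,Z] = 1 (diagonal).

R is symmetric with unit diagonal. Assembling:

R = [[1, -0.1925, 0.1925],
 [-0.1925, 1, -0.037],
 [0.1925, -0.037, 1]]


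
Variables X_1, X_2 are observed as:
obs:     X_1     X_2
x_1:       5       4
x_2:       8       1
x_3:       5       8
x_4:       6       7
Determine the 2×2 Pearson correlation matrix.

Step 1 — column means:
  mean(X_1) = (5 + 8 + 5 + 6) / 4 = 24/4 = 6
  mean(X_2) = (4 + 1 + 8 + 7) / 4 = 20/4 = 5

Step 2 — sample variances and covariances s[i,j] = (1/(n-1)) · Σ_k (x_{k,i} - mean_i) · (x_{k,j} - mean_j), with n-1 = 3:
  s[X_1,X_1] = ((-1)·(-1) + (2)·(2) + (-1)·(-1) + (0)·(0)) / 3 = 6/3 = 2
  s[X_1,X_2] = ((-1)·(-1) + (2)·(-4) + (-1)·(3) + (0)·(2)) / 3 = -10/3 = -3.3333
  s[X_2,X_2] = ((-1)·(-1) + (-4)·(-4) + (3)·(3) + (2)·(2)) / 3 = 30/3 = 10
  Sample standard deviations s_i = √(s[i,i]):
  s(X_1) = √(2) = 1.4142
  s(X_2) = √(10) = 3.1623

Step 3 — r_{ij} = s_{ij} / (s_i · s_j):
  r[X_1,X_1] = 1 (diagonal).
  r[X_1,X_2] = -3.3333 / (1.4142 · 3.1623) = -3.3333 / 4.4721 = -0.7454
  r[X_2,X_2] = 1 (diagonal).

R is symmetric with unit diagonal. Assembling:

R = [[1, -0.7454],
 [-0.7454, 1]]


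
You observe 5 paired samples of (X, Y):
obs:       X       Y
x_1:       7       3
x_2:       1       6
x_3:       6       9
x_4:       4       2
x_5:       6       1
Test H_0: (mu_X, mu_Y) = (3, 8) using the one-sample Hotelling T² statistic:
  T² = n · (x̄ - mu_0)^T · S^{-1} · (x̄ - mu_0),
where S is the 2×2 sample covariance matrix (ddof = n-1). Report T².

Step 1 — sample mean vector:
  mean(X) = (7 + 1 + 6 + 4 + 6) / 5 = 24/5 = 4.8
  mean(Y) = (3 + 6 + 9 + 2 + 1) / 5 = 21/5 = 4.2
  x̄ = (4.8, 4.2),  deviation x̄ - mu_0 = (4.8, 4.2) - (3, 8) = (1.8, -3.8).

Step 2 — sample covariance matrix, S[i,j] = (1/(n-1)) · Σ_k (x_{k,i} - mean_i) · (x_{k,j} - mean_j), divisor n-1 = 4:
  S[X,X] = ((2.2)·(2.2) + (-3.8)·(-3.8) + (1.2)·(1.2) + (-0.8)·(-0.8) + (1.2)·(1.2)) / 4 = 22.8/4 = 5.7
  S[X,Y] = ((2.2)·(-1.2) + (-3.8)·(1.8) + (1.2)·(4.8) + (-0.8)·(-2.2) + (1.2)·(-3.2)) / 4 = -5.8/4 = -1.45
  S[Y,Y] = ((-1.2)·(-1.2) + (1.8)·(1.8) + (4.8)·(4.8) + (-2.2)·(-2.2) + (-3.2)·(-3.2)) / 4 = 42.8/4 = 10.7
  S = [[5.7, -1.45],
 [-1.45, 10.7]].

Step 3 — invert S. det(S) = 5.7·10.7 - (-1.45)² = 58.8875.
  S^{-1} = (1/det) · [[d, -b], [-b, a]] = [[0.1817, 0.0246],
 [0.0246, 0.0968]].

Step 4 — quadratic form (x̄ - mu_0)^T · S^{-1} · (x̄ - mu_0):
  S^{-1} · (x̄ - mu_0) = (0.2335, -0.3235),
  (x̄ - mu_0)^T · [...] = (1.8)·(0.2335) + (-3.8)·(-0.3235) = 1.6496.

Step 5 — scale by n: T² = 5 · 1.6496 = 8.2479.

T² ≈ 8.2479


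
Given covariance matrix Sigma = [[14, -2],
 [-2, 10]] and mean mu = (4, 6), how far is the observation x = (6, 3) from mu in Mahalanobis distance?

Step 1 — centre the observation: (x - mu) = (2, -3).

Step 2 — invert Sigma. det(Sigma) = 14·10 - (-2)² = 136.
  Sigma^{-1} = (1/det) · [[d, -b], [-b, a]] = [[0.0735, 0.0147],
 [0.0147, 0.1029]].

Step 3 — form the quadratic (x - mu)^T · Sigma^{-1} · (x - mu):
  Sigma^{-1} · (x - mu) = (0.1029, -0.2794).
  (x - mu)^T · [Sigma^{-1} · (x - mu)] = (2)·(0.1029) + (-3)·(-0.2794) = 1.0441.

Step 4 — take square root: d = √(1.0441) ≈ 1.0218.

d(x, mu) = √(1.0441) ≈ 1.0218


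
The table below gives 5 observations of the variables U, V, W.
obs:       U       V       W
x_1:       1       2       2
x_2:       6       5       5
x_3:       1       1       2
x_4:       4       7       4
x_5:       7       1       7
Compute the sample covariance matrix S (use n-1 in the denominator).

Step 1 — column means:
  mean(U) = (1 + 6 + 1 + 4 + 7) / 5 = 19/5 = 3.8
  mean(V) = (2 + 5 + 1 + 7 + 1) / 5 = 16/5 = 3.2
  mean(W) = (2 + 5 + 2 + 4 + 7) / 5 = 20/5 = 4

Step 2 — sample covariance S[i,j] = (1/(n-1)) · Σ_k (x_{k,i} - mean_i) · (x_{k,j} - mean_j), with n-1 = 4.
  S[U,U] = ((-2.8)·(-2.8) + (2.2)·(2.2) + (-2.8)·(-2.8) + (0.2)·(0.2) + (3.2)·(3.2)) / 4 = 30.8/4 = 7.7
  S[U,V] = ((-2.8)·(-1.2) + (2.2)·(1.8) + (-2.8)·(-2.2) + (0.2)·(3.8) + (3.2)·(-2.2)) / 4 = 7.2/4 = 1.8
  S[U,W] = ((-2.8)·(-2) + (2.2)·(1) + (-2.8)·(-2) + (0.2)·(0) + (3.2)·(3)) / 4 = 23/4 = 5.75
  S[V,V] = ((-1.2)·(-1.2) + (1.8)·(1.8) + (-2.2)·(-2.2) + (3.8)·(3.8) + (-2.2)·(-2.2)) / 4 = 28.8/4 = 7.2
  S[V,W] = ((-1.2)·(-2) + (1.8)·(1) + (-2.2)·(-2) + (3.8)·(0) + (-2.2)·(3)) / 4 = 2/4 = 0.5
  S[W,W] = ((-2)·(-2) + (1)·(1) + (-2)·(-2) + (0)·(0) + (3)·(3)) / 4 = 18/4 = 4.5

S is symmetric (S[j,i] = S[i,j]). Assembling:

S = [[7.7, 1.8, 5.75],
 [1.8, 7.2, 0.5],
 [5.75, 0.5, 4.5]]


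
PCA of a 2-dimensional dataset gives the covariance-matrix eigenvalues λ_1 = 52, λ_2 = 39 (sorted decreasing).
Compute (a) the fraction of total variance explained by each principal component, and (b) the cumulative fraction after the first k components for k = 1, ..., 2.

Step 1 — total variance = trace(Sigma) = Σ λ_i = 52 + 39 = 91.

Step 2 — fraction explained by component i = λ_i / Σ λ:
  PC1: 52/91 = 0.5714
  PC2: 39/91 = 0.4286

Step 3 — cumulative fraction after k components = (λ_1 + ... + λ_k) / Σ λ:
  k = 1: 52/91 = 0.5714
  k = 2: (52 + 39)/91 = 91/91 = 1

Summary (fraction, with percent):

explained: PC1 0.5714 (57.14%), PC2 0.4286 (42.86%);  cumulative: 0.5714, 1


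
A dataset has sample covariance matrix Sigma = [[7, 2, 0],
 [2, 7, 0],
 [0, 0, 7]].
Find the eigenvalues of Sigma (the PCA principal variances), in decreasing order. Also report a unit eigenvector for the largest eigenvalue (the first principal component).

Step 1 — characteristic polynomial p(λ) = det(λI - Sigma) = λ³ - tr·λ² + c_1·λ - det, where tr = trace, c_1 = sum of the principal 2×2 minors, det = det(Sigma):
  tr = 7 + 7 + 7 = 21,
  c_1 = (7·7 - (2)²) + (7·7 - (0)²) + (7·7 - (0)²) = 45 + 49 + 49 = 143,
  det = 7·(7·7 - (0)²) - (2)·((2)·7 - (0)·(0)) + (0)·((2)·(0) - 7·(0)) = 7·(49) - (2)·(14) + (0)·(0) = 315.
  So p(λ) = λ³ - 21λ² + 143λ - 315.
Step 2 — look for an integer root (rational root theorem: any rational root is an integer divisor of 315). Testing λ = 5:
  p(5) = 125 - 525 + 715 - 315 = 0  ✓
  Dividing out (λ - 5): p(λ) = (λ - 5)(λ² - 16λ + 63).
Step 3 — remaining eigenvalues from the quadratic λ² - 16λ + 63 = 0:
  Δ = 16² - 4·63 = 256 - 252 = 4,  λ = (16 ± √4)/2 = (16 ± 2)/2 = 9 or 7.
  Sorted: λ_1 = 9,  λ_2 = 7,  λ_3 = 5  (check: sum = 21 = tr ✓).

Step 4 — unit eigenvector for λ_1 = 9: v spans the null space of (Sigma - λ_1 I), whose rows are
  r_1 = (-2, 2, 0),  r_2 = (2, -2, 0),  r_3 = (0, 0, -2).
  v is orthogonal to every row, so take v ∝ r_1 × r_3 = ((2)·(-2) - (0)·(0), (0)·(0) - (-2)·(-2), (-2)·(0) - (2)·(0)) = (-4, -4, 0).
  Rescale (divide by 4; multiply by -1 so the first nonzero entry is positive): u = (1, 1, 0).
  ||u|| = √((1)² + (1)² + (0)²) = √(2) ≈ 1.4142,  v_1 = u/||u|| ≈ (0.7071, 0.7071, 0) (||v_1|| = 1).

λ_1 = 9,  λ_2 = 7,  λ_3 = 5;  v_1 ≈ (0.7071, 0.7071, 0)


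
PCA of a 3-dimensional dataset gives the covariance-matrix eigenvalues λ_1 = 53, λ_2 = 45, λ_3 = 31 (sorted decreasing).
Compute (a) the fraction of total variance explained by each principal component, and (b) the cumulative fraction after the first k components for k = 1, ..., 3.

Step 1 — total variance = trace(Sigma) = Σ λ_i = 53 + 45 + 31 = 129.

Step 2 — fraction explained by component i = λ_i / Σ λ:
  PC1: 53/129 = 0.4109
  PC2: 45/129 = 0.3488
  PC3: 31/129 = 0.2403

Step 3 — cumulative fraction after k components = (λ_1 + ... + λ_k) / Σ λ:
  k = 1: 53/129 = 0.4109
  k = 2: (53 + 45)/129 = 98/129 = 0.7597
  k = 3: (53 + 45 + 31)/129 = 129/129 = 1

Summary (fraction, with percent):

explained: PC1 0.4109 (41.09%), PC2 0.3488 (34.88%), PC3 0.2403 (24.03%);  cumulative: 0.4109, 0.7597, 1


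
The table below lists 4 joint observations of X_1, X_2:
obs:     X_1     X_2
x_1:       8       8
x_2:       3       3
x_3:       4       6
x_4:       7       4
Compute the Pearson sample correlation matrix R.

Step 1 — column means:
  mean(X_1) = (8 + 3 + 4 + 7) / 4 = 22/4 = 5.5
  mean(X_2) = (8 + 3 + 6 + 4) / 4 = 21/4 = 5.25

Step 2 — sample variances and covariances s[i,j] = (1/(n-1)) · Σ_k (x_{k,i} - mean_i) · (x_{k,j} - mean_j), with n-1 = 3:
  s[X_1,X_1] = ((2.5)·(2.5) + (-2.5)·(-2.5) + (-1.5)·(-1.5) + (1.5)·(1.5)) / 3 = 17/3 = 5.6667
  s[X_1,X_2] = ((2.5)·(2.75) + (-2.5)·(-2.25) + (-1.5)·(0.75) + (1.5)·(-1.25)) / 3 = 9.5/3 = 3.1667
  s[X_2,X_2] = ((2.75)·(2.75) + (-2.25)·(-2.25) + (0.75)·(0.75) + (-1.25)·(-1.25)) / 3 = 14.75/3 = 4.9167
  Sample standard deviations s_i = √(s[i,i]):
  s(X_1) = √(5.6667) = 2.3805
  s(X_2) = √(4.9167) = 2.2174

Step 3 — r_{ij} = s_{ij} / (s_i · s_j):
  r[X_1,X_1] = 1 (diagonal).
  r[X_1,X_2] = 3.1667 / (2.3805 · 2.2174) = 3.1667 / 5.2784 = 0.5999
  r[X_2,X_2] = 1 (diagonal).

R is symmetric with unit diagonal. Assembling:

R = [[1, 0.5999],
 [0.5999, 1]]


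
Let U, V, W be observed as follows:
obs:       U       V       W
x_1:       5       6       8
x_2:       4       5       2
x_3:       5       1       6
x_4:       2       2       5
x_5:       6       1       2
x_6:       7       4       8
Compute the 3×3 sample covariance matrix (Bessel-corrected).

Step 1 — column means:
  mean(U) = (5 + 4 + 5 + 2 + 6 + 7) / 6 = 29/6 = 4.8333
  mean(V) = (6 + 5 + 1 + 2 + 1 + 4) / 6 = 19/6 = 3.1667
  mean(W) = (8 + 2 + 6 + 5 + 2 + 8) / 6 = 31/6 = 5.1667

Step 2 — sample covariance S[i,j] = (1/(n-1)) · Σ_k (x_{k,i} - mean_i) · (x_{k,j} - mean_j), with n-1 = 5.
  S[U,U] = ((0.1667)·(0.1667) + (-0.8333)·(-0.8333) + (0.1667)·(0.1667) + (-2.8333)·(-2.8333) + (1.1667)·(1.1667) + (2.1667)·(2.1667)) / 5 = 14.8333/5 = 2.9667
  S[U,V] = ((0.1667)·(2.8333) + (-0.8333)·(1.8333) + (0.1667)·(-2.1667) + (-2.8333)·(-1.1667) + (1.1667)·(-2.1667) + (2.1667)·(0.8333)) / 5 = 1.1667/5 = 0.2333
  S[U,W] = ((0.1667)·(2.8333) + (-0.8333)·(-3.1667) + (0.1667)·(0.8333) + (-2.8333)·(-0.1667) + (1.1667)·(-3.1667) + (2.1667)·(2.8333)) / 5 = 6.1667/5 = 1.2333
  S[V,V] = ((2.8333)·(2.8333) + (1.8333)·(1.8333) + (-2.1667)·(-2.1667) + (-1.1667)·(-1.1667) + (-2.1667)·(-2.1667) + (0.8333)·(0.8333)) / 5 = 22.8333/5 = 4.5667
  S[V,W] = ((2.8333)·(2.8333) + (1.8333)·(-3.1667) + (-2.1667)·(0.8333) + (-1.1667)·(-0.1667) + (-2.1667)·(-3.1667) + (0.8333)·(2.8333)) / 5 = 9.8333/5 = 1.9667
  S[W,W] = ((2.8333)·(2.8333) + (-3.1667)·(-3.1667) + (0.8333)·(0.8333) + (-0.1667)·(-0.1667) + (-3.1667)·(-3.1667) + (2.8333)·(2.8333)) / 5 = 36.8333/5 = 7.3667

S is symmetric (S[j,i] = S[i,j]). Assembling:

S = [[2.9667, 0.2333, 1.2333],
 [0.2333, 4.5667, 1.9667],
 [1.2333, 1.9667, 7.3667]]


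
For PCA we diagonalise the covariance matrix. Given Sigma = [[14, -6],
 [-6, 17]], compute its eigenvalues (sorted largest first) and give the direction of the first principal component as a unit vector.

Step 1 — characteristic polynomial of 2×2 Sigma:
  det(Sigma - λI) = λ² - trace · λ + det = 0.
  trace = 14 + 17 = 31, det = 14·17 - (-6)² = 202.
Step 2 — discriminant:
  Δ = trace² - 4·det = 961 - 808 = 153.
Step 3 — eigenvalues:
  λ = (trace ± √Δ)/2 = (31 ± 12.3693)/2,
  λ_1 = 21.6847,  λ_2 = 9.3153.

Step 4 — unit eigenvector for λ_1: solve (Sigma - λ_1 I)v = 0. First row:
  (14 - 21.6847)·v_x + (-6)·v_y = 0, i.e. (-7.6847)·v_x + (-6)·v_y = 0,
  so v ∝ (b, λ_1 - a) = (-6, 7.6847); multiply by -1 so the first entry is positive: u = (6, -7.6847).
  ||u|| = √((6)² + (-7.6847)²) = √(95.054) ≈ 9.7496,
  v_1 = u/||u|| ≈ (0.6154, -0.7882) (||v_1|| = 1).

λ_1 = 21.6847,  λ_2 = 9.3153;  v_1 ≈ (0.6154, -0.7882)


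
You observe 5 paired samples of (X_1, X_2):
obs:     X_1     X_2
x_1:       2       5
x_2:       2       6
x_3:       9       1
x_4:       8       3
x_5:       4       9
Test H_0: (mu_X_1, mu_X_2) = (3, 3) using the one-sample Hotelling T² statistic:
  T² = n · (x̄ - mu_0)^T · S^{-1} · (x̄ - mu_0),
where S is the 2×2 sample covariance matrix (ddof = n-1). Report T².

Step 1 — sample mean vector:
  mean(X_1) = (2 + 2 + 9 + 8 + 4) / 5 = 25/5 = 5
  mean(X_2) = (5 + 6 + 1 + 3 + 9) / 5 = 24/5 = 4.8
  x̄ = (5, 4.8),  deviation x̄ - mu_0 = (5, 4.8) - (3, 3) = (2, 1.8).

Step 2 — sample covariance matrix, S[i,j] = (1/(n-1)) · Σ_k (x_{k,i} - mean_i) · (x_{k,j} - mean_j), divisor n-1 = 4:
  S[X_1,X_1] = ((-3)·(-3) + (-3)·(-3) + (4)·(4) + (3)·(3) + (-1)·(-1)) / 4 = 44/4 = 11
  S[X_1,X_2] = ((-3)·(0.2) + (-3)·(1.2) + (4)·(-3.8) + (3)·(-1.8) + (-1)·(4.2)) / 4 = -29/4 = -7.25
  S[X_2,X_2] = ((0.2)·(0.2) + (1.2)·(1.2) + (-3.8)·(-3.8) + (-1.8)·(-1.8) + (4.2)·(4.2)) / 4 = 36.8/4 = 9.2
  S = [[11, -7.25],
 [-7.25, 9.2]].

Step 3 — invert S. det(S) = 11·9.2 - (-7.25)² = 48.6375.
  S^{-1} = (1/det) · [[d, -b], [-b, a]] = [[0.1892, 0.1491],
 [0.1491, 0.2262]].

Step 4 — quadratic form (x̄ - mu_0)^T · S^{-1} · (x̄ - mu_0):
  S^{-1} · (x̄ - mu_0) = (0.6466, 0.7052),
  (x̄ - mu_0)^T · [...] = (2)·(0.6466) + (1.8)·(0.7052) = 2.5626.

Step 5 — scale by n: T² = 5 · 2.5626 = 12.8132.

T² ≈ 12.8132


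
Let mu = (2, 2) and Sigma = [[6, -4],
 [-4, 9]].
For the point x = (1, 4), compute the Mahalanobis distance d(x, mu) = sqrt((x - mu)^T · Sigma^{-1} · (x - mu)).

Step 1 — centre the observation: (x - mu) = (-1, 2).

Step 2 — invert Sigma. det(Sigma) = 6·9 - (-4)² = 38.
  Sigma^{-1} = (1/det) · [[d, -b], [-b, a]] = [[0.2368, 0.1053],
 [0.1053, 0.1579]].

Step 3 — form the quadratic (x - mu)^T · Sigma^{-1} · (x - mu):
  Sigma^{-1} · (x - mu) = (-0.0263, 0.2105).
  (x - mu)^T · [Sigma^{-1} · (x - mu)] = (-1)·(-0.0263) + (2)·(0.2105) = 0.4474.

Step 4 — take square root: d = √(0.4474) ≈ 0.6689.

d(x, mu) = √(0.4474) ≈ 0.6689


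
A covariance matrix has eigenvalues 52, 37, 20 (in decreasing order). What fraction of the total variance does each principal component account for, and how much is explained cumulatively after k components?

Step 1 — total variance = trace(Sigma) = Σ λ_i = 52 + 37 + 20 = 109.

Step 2 — fraction explained by component i = λ_i / Σ λ:
  PC1: 52/109 = 0.4771
  PC2: 37/109 = 0.3394
  PC3: 20/109 = 0.1835

Step 3 — cumulative fraction after k components = (λ_1 + ... + λ_k) / Σ λ:
  k = 1: 52/109 = 0.4771
  k = 2: (52 + 37)/109 = 89/109 = 0.8165
  k = 3: (52 + 37 + 20)/109 = 109/109 = 1

Summary (fraction, with percent):

explained: PC1 0.4771 (47.71%), PC2 0.3394 (33.94%), PC3 0.1835 (18.35%);  cumulative: 0.4771, 0.8165, 1


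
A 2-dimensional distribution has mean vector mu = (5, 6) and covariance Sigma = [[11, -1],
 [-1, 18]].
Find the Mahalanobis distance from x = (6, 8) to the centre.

Step 1 — centre the observation: (x - mu) = (1, 2).

Step 2 — invert Sigma. det(Sigma) = 11·18 - (-1)² = 197.
  Sigma^{-1} = (1/det) · [[d, -b], [-b, a]] = [[0.0914, 0.0051],
 [0.0051, 0.0558]].

Step 3 — form the quadratic (x - mu)^T · Sigma^{-1} · (x - mu):
  Sigma^{-1} · (x - mu) = (0.1015, 0.1168).
  (x - mu)^T · [Sigma^{-1} · (x - mu)] = (1)·(0.1015) + (2)·(0.1168) = 0.335.

Step 4 — take square root: d = √(0.335) ≈ 0.5788.

d(x, mu) = √(0.335) ≈ 0.5788
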